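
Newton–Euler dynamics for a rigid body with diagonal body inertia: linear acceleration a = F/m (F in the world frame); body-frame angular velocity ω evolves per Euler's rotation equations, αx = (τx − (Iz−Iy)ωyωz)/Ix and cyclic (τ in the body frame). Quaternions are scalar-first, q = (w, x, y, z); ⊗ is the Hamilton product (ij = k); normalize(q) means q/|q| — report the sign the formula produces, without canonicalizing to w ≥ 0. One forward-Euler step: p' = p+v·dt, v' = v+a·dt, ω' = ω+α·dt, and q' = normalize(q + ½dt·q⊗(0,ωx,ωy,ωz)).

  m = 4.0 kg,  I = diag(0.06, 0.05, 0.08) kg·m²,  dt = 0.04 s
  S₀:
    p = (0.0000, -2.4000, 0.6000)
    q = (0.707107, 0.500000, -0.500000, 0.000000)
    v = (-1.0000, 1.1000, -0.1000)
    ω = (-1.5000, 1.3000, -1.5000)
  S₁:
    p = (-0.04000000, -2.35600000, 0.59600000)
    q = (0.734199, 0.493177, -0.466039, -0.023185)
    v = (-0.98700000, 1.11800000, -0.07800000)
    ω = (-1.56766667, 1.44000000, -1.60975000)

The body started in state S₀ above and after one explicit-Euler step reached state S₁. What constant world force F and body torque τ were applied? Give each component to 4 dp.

F = (1.3000, 1.8000, 2.2000)
τ = (-0.1600, 0.1300, -0.2000)

rate change Δω = (-0.06766667, 0.14000000, -0.10975000)
applied torque τ = (-0.1600, 0.1300, -0.2000)
Δv = v₁−v₀ = (0.01300000, 0.01800000, 0.02200000)
F = m·Δv/dt = (1.3000, 1.8000, 2.2000)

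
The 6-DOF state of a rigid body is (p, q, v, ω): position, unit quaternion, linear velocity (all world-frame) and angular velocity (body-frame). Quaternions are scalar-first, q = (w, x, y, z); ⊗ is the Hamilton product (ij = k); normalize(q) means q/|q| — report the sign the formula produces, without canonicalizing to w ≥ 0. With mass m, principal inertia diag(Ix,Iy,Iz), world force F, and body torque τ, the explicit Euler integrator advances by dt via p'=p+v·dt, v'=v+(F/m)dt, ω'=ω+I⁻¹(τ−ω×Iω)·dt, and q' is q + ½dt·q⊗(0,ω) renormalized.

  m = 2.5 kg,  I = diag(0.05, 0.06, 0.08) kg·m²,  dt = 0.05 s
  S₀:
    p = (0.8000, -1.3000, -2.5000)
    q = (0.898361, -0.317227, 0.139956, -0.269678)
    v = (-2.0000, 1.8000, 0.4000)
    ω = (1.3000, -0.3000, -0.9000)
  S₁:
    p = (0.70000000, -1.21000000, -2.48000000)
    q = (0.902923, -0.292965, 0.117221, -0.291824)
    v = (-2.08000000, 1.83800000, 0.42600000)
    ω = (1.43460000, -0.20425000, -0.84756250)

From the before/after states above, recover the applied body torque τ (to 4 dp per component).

τ = (0.1400, 0.1500, 0.0800)

rate change Δω = (0.13460000, 0.09575000, 0.05243750)
ω₀×(Iω₀) = (0.0054, 0.0351, -0.0039)
I·α + gyro = (0.1400, 0.1500, 0.0800)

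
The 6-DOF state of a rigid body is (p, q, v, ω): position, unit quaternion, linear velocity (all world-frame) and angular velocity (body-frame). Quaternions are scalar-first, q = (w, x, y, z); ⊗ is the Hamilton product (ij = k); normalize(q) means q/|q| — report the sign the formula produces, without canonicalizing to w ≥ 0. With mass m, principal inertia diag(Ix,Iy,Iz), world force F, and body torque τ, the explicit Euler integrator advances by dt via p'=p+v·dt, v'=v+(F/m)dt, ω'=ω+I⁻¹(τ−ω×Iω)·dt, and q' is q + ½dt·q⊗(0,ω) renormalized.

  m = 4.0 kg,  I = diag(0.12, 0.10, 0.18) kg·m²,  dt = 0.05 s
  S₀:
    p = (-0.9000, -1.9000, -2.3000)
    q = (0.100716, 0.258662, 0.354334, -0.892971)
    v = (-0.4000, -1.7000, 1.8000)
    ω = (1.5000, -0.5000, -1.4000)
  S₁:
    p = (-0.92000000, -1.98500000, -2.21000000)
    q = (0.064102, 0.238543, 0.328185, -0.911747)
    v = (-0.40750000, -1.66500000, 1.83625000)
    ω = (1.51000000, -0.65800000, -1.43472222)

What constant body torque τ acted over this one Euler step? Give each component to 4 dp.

τ = (0.0800, -0.1900, -0.1100)

rate change Δω = (0.01000000, -0.15800000, -0.03472222)
ω₀×(Iω₀) = (0.0560, 0.1260, 0.0150)
I·α + gyro = (0.0800, -0.1900, -0.1100)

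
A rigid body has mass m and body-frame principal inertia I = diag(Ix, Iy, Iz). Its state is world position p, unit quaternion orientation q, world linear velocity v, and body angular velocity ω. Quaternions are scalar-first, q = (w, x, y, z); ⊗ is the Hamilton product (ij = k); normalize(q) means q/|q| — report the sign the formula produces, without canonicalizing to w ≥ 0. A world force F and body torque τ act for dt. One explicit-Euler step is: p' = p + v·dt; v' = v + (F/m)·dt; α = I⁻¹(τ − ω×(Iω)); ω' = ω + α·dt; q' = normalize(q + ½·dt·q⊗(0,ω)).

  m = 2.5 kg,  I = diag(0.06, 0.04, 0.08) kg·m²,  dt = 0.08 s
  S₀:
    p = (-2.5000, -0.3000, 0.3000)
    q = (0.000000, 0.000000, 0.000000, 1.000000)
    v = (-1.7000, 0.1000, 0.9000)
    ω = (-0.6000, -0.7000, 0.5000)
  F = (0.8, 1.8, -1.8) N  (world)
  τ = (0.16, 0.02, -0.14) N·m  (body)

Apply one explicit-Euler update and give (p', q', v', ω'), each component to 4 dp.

p' = (-2.6360, -0.2920, 0.3720)
q' = (-0.0200, 0.0280, -0.0240, 0.9991)
v' = (-1.6744, 0.1576, 0.8424)
ω' = (-0.3680, -0.6720, 0.3684)

gyro term ω×Iω = (-0.0140, 0.0060, -0.0084)
angular accel α = (2.9000, 0.3500, -1.6450)
new body rate ω' = (-0.3680, -0.6720, 0.3684)
q⊗(0,ω) = (-0.5000000, 0.7000000, -0.6000000, 0.0000000)
q + ½dt·q⊗(0,ω), renormalized = (-0.0200, 0.0280, -0.0240, 0.9991)
p + v·dt = (-2.6360, -0.2920, 0.3720)
new velocity v' = (-1.6744, 0.1576, 0.8424)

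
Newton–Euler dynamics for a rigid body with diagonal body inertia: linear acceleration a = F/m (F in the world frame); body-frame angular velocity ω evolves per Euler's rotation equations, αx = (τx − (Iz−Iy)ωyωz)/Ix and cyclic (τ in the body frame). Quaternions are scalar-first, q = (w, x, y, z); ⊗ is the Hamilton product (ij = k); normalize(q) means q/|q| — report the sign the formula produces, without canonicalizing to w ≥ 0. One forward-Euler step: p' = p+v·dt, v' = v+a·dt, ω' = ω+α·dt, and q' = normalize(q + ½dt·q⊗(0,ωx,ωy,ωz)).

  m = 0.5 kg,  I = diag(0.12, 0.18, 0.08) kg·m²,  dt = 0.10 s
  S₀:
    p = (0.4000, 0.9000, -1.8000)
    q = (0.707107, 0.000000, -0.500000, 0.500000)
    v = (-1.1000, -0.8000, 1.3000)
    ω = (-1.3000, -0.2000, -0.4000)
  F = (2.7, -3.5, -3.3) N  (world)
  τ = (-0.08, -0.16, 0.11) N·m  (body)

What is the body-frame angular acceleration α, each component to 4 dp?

α = (-0.6000, -1.0044, 1.1800)

ω×(Iω) gyroscopic = (-0.0080, 0.0208, 0.0156)
(τ − ω×Iω)/I = (-0.6000, -1.0044, 1.1800)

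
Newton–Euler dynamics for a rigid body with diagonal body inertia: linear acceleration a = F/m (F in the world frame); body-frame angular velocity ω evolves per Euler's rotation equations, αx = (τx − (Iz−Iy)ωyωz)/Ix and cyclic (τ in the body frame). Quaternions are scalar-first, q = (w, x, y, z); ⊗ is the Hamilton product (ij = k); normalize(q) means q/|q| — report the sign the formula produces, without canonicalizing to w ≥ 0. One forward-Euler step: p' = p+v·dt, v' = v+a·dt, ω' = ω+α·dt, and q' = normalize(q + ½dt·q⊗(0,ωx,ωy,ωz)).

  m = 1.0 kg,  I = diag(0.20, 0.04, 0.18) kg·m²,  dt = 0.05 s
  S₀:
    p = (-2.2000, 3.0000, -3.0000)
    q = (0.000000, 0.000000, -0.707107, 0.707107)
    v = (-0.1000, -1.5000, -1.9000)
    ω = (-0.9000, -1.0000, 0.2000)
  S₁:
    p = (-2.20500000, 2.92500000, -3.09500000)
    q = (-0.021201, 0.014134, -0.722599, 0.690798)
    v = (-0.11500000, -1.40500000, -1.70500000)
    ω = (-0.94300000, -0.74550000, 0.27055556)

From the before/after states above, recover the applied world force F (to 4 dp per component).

v₁ − v₀ = (-0.01500000, 0.09500000, 0.19500000)
m·(v₁−v₀)/dt = (-0.3000, 1.9000, 3.9000)

F = (-0.3000, 1.9000, 3.9000)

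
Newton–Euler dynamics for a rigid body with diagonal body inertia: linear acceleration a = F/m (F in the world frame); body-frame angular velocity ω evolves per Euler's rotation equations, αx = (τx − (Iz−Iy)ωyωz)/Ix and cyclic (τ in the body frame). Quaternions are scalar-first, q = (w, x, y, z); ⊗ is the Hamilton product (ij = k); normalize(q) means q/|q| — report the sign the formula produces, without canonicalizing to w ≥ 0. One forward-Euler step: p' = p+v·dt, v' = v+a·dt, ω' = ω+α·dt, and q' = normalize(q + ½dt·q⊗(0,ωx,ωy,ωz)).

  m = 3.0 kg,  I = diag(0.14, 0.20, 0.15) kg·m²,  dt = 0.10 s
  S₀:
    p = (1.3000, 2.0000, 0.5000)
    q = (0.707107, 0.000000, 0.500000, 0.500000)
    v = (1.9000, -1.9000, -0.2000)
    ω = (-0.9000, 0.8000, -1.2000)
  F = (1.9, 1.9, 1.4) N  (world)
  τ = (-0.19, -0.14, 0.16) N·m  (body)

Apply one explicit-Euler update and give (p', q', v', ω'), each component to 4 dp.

p' = (1.4900, 1.8100, 0.4800)
q' = (0.7145, -0.0815, 0.5040, 0.4783)
v' = (1.9633, -1.8367, -0.1533)
ω' = (-1.0700, 0.7354, -1.0645)

a = F/m = (0.6333, 0.6333, 0.4667)
new position p' = (1.4900, 1.8100, 0.4800)
v + (F/m)dt = (1.9633, -1.8367, -0.1533)
ω×(Iω) gyroscopic = (0.0480, -0.0108, -0.0432)
angular accel α = (-1.7000, -0.6460, 1.3547)
ω + α·dt = (-1.0700, 0.7354, -1.0645)
2q̇ = q⊗(0,ω) = (0.2000000, -1.6363963, 0.1156856, -0.3985284)
updated quaternion q' = (0.7145, -0.0815, 0.5040, 0.4783)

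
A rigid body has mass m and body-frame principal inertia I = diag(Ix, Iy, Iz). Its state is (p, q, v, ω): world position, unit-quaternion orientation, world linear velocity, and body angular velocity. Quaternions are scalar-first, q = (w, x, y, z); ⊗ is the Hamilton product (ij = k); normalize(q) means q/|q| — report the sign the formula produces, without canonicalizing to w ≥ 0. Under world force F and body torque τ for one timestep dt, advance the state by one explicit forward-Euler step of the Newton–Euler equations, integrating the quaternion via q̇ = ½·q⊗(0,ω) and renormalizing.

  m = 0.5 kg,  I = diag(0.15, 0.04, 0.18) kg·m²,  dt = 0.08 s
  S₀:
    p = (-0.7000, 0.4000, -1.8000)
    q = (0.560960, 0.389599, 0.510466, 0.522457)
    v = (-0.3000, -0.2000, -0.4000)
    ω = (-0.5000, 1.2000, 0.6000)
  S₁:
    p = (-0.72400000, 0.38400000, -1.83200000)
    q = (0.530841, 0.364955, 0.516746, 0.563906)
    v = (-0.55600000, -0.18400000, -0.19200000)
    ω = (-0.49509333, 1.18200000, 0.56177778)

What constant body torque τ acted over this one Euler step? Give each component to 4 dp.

τ = (0.1100, 0.0000, -0.0200)

Δω = ω₁−ω₀ = (0.00490667, -0.01800000, -0.03822222)
applied torque τ = (0.1100, 0.0000, -0.0200)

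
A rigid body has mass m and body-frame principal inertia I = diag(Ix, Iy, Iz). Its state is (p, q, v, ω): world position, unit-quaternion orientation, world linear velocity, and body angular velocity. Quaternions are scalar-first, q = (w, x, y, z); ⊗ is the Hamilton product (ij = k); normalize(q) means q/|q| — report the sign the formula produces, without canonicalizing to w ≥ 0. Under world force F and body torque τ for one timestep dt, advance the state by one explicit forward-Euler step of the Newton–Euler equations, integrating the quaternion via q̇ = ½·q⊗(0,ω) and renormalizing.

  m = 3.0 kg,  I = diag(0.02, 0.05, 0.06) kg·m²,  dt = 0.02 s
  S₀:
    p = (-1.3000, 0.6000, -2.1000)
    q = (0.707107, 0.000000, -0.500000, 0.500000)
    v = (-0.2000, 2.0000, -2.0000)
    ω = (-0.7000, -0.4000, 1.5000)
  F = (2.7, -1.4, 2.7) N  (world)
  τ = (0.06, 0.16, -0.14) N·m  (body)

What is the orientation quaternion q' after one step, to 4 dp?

2q̇ = q⊗(0,ω) = (-0.9500000, -1.0449749, -0.6328428, 0.7106605)
q + ½dt·q⊗(0,ω), renormalized = (0.6975, -0.0104, -0.5063, 0.5070)

q' = (0.6975, -0.0104, -0.5063, 0.5070)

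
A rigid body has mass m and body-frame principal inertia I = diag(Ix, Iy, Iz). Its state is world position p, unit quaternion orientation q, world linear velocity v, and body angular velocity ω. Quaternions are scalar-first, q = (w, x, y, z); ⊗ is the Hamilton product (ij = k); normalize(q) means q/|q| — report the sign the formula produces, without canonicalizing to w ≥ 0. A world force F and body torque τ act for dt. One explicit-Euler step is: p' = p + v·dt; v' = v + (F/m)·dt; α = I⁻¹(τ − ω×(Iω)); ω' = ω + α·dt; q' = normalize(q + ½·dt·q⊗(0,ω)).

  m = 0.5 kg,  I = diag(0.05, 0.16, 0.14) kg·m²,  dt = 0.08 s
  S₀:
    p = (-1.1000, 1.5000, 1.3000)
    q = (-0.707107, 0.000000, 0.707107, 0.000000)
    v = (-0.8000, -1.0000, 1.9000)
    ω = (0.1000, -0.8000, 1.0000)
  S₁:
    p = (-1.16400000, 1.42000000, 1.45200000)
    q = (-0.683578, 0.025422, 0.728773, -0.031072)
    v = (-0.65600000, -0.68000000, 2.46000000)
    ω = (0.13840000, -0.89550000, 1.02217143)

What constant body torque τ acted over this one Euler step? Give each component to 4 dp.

τ = (0.0400, -0.2000, 0.0300)

Δω = ω₁−ω₀ = (0.03840000, -0.09550000, 0.02217143)
applied torque τ = (0.0400, -0.2000, 0.0300)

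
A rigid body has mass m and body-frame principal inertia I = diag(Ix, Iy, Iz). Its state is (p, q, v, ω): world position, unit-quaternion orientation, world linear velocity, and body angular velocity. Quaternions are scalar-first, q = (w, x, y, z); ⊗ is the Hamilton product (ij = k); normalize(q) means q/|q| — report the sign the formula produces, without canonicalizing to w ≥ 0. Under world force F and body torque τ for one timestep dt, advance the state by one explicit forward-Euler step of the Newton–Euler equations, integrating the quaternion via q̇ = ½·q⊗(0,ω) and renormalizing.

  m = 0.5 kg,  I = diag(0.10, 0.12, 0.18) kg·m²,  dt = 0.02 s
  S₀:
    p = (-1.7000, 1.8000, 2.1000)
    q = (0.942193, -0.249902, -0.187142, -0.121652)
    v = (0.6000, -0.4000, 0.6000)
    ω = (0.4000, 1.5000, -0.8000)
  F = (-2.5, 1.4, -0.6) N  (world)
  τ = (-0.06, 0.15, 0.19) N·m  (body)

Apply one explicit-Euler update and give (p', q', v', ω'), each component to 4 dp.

new position p' = (-1.6880, 1.7920, 2.1120)
v' = v + a·dt = (0.5000, -0.3440, 0.5760)
(τ − ω×Iω)/I = (0.1200, 1.0367, 0.9889)
ω' = ω + α·dt = (0.4024, 1.5207, -0.7802)
2q̇ = q⊗(0,ω) = (0.2833522, 0.7090688, 1.1647071, -1.0537506)
q' = normalize(q + ½dt·q⊗(0,ω)) = (0.9449, -0.2428, -0.1755, -0.1322)

p' = (-1.6880, 1.7920, 2.1120)
q' = (0.9449, -0.2428, -0.1755, -0.1322)
v' = (0.5000, -0.3440, 0.5760)
ω' = (0.4024, 1.5207, -0.7802)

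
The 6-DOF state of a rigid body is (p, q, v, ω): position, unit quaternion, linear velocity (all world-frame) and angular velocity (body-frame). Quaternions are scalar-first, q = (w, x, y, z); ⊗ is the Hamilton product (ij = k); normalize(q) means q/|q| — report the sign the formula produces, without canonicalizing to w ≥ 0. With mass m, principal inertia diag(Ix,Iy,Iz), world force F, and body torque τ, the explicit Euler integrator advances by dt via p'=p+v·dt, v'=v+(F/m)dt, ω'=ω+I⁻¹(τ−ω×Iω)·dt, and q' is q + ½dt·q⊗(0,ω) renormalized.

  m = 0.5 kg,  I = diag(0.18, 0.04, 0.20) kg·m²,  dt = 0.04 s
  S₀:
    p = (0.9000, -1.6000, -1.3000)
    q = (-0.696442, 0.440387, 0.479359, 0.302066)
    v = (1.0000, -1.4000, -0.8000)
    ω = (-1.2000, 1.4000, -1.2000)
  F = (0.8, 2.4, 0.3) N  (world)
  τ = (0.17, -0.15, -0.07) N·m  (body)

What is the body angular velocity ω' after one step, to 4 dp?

ω' = (-1.1025, 1.2788, -1.2610)

angular accel α = (2.4378, -3.0300, -1.5260)
ω' = ω + α·dt = (-1.1025, 1.2788, -1.2610)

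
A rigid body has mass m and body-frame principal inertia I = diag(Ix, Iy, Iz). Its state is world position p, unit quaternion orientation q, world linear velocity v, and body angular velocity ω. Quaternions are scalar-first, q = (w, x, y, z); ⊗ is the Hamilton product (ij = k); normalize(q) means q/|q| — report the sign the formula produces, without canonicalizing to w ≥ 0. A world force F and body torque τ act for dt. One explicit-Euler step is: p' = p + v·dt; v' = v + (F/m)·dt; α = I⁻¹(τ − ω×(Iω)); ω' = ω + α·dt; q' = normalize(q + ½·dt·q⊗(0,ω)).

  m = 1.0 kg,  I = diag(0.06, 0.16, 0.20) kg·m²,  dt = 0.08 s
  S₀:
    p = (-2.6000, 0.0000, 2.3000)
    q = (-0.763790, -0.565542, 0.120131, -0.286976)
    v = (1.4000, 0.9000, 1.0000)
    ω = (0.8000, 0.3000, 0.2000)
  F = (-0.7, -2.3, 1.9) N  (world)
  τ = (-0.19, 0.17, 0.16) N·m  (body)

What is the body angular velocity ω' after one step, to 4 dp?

precession coupling ω×(Iω) = (0.0024, -0.0224, 0.0240)
(τ − ω×Iω)/I = (-3.2067, 1.2025, 0.6800)
ω' = ω + α·dt = (0.5435, 0.3962, 0.2544)

ω' = (0.5435, 0.3962, 0.2544)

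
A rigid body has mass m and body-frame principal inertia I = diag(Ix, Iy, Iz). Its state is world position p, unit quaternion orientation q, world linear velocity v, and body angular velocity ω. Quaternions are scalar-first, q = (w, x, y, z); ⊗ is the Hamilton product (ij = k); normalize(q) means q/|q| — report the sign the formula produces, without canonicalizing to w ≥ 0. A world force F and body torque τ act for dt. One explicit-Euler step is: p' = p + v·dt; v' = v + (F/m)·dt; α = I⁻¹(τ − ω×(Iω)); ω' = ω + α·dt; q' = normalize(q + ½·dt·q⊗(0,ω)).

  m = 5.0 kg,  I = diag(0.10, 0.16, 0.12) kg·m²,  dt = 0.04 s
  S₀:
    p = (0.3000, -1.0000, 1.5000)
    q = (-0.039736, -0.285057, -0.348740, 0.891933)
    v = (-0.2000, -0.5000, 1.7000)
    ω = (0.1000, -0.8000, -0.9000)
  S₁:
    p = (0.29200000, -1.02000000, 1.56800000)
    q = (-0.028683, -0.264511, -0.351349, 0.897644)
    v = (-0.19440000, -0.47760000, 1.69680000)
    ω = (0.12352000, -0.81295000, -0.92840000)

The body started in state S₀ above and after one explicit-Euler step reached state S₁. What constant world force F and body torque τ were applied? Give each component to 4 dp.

velocity change Δv = (0.00560000, 0.02240000, -0.00320000)
F = m·Δv/dt = (0.7000, 2.8000, -0.4000)
rate change Δω = (0.02352000, -0.01295000, -0.02840000)
I·α + gyro = (0.0300, -0.0500, -0.0900)

F = (0.7000, 2.8000, -0.4000)
τ = (0.0300, -0.0500, -0.0900)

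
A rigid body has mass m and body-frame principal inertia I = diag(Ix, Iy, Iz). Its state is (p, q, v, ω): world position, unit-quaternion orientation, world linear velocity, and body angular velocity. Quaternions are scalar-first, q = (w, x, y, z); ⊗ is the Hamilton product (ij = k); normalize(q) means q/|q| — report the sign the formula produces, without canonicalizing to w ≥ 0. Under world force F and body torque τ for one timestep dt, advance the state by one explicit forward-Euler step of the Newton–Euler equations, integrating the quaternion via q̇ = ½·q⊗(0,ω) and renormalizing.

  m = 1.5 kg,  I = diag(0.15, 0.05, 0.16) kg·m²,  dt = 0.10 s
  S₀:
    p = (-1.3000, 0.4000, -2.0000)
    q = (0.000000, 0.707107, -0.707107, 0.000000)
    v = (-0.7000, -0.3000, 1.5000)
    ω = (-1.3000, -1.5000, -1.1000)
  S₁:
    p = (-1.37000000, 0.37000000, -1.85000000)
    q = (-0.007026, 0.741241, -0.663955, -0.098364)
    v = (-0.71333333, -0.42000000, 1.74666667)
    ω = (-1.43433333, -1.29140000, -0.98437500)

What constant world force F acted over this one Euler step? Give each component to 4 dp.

Δv = v₁−v₀ = (-0.01333333, -0.12000000, 0.24666667)
applied force F = (-0.2000, -1.8000, 3.7000)

F = (-0.2000, -1.8000, 3.7000)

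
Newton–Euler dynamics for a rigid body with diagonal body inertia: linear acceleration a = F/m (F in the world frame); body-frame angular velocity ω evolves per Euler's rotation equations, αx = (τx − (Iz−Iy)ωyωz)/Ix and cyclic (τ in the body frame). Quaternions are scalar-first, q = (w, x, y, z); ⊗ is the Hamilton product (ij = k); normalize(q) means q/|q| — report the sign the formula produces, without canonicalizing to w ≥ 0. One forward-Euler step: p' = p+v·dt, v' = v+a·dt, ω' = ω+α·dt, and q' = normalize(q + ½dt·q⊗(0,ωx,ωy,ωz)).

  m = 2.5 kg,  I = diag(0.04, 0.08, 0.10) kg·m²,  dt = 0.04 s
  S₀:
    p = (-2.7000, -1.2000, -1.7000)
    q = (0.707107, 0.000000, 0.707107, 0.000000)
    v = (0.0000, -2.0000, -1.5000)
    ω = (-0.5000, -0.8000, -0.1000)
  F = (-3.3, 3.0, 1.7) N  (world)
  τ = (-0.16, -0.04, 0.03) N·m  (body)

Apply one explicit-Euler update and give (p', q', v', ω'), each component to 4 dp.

p' = (-2.7000, -1.2800, -1.7600)
q' = (0.7183, -0.0085, 0.6957, 0.0057)
v' = (-0.0528, -1.9520, -1.4728)
ω' = (-0.6616, -0.8185, -0.0944)

α = I⁻¹(τ − ω×Iω) = (-4.0400, -0.4625, 0.1400)
new body rate ω' = (-0.6616, -0.8185, -0.0944)
2q̇ = q⊗(0,ω) = (0.5656856, -0.4242642, -0.5656856, 0.2828428)
q' = normalize(q + ½dt·q⊗(0,ω)) = (0.7183, -0.0085, 0.6957, 0.0057)
linear accel F/m = (-1.3200, 1.2000, 0.6800)
p + v·dt = (-2.7000, -1.2800, -1.7600)
v' = v + a·dt = (-0.0528, -1.9520, -1.4728)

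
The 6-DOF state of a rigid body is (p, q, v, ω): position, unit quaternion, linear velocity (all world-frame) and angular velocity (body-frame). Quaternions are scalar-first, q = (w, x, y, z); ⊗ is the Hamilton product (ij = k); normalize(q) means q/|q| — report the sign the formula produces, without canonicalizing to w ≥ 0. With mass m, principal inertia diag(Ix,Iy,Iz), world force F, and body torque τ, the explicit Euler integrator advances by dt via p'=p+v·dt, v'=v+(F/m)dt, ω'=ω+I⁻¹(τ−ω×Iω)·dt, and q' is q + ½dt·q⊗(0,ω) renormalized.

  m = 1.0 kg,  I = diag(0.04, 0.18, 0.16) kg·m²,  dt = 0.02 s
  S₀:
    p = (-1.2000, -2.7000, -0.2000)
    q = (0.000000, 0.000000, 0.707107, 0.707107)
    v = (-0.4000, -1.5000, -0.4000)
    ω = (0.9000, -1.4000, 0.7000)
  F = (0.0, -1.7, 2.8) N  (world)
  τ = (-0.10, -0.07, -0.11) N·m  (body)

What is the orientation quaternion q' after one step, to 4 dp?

2q̇ = q⊗(0,ω) = (0.4949749, 1.4849247, 0.6363963, -0.6363963)
updated quaternion q' = (0.0049, 0.0148, 0.7134, 0.7006)

q' = (0.0049, 0.0148, 0.7134, 0.7006)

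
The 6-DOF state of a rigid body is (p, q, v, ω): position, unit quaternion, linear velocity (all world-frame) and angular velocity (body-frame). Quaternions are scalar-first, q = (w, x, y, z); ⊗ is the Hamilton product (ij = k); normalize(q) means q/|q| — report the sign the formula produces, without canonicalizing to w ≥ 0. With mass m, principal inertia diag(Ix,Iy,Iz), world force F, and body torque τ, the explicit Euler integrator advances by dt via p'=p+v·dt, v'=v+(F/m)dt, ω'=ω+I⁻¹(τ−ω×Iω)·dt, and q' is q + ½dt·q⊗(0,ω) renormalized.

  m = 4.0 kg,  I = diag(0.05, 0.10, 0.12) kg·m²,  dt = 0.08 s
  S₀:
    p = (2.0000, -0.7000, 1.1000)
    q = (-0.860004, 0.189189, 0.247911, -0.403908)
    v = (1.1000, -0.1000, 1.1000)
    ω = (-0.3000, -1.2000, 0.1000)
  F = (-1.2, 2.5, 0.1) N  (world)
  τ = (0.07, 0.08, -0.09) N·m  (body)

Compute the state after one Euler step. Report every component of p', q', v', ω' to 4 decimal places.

p' = (2.0880, -0.7080, 1.1880)
q' = (-0.8432, 0.1809, 0.2929, -0.4129)
v' = (1.0760, -0.0500, 1.1020)
ω' = (-0.1842, -1.1377, 0.0280)

a = (-0.3000, 0.6250, 0.0250)
new position p' = (2.0880, -0.7080, 1.1880)
v + (F/m)dt = (1.0760, -0.0500, 1.1020)
precession coupling ω×(Iω) = (-0.0024, 0.0021, 0.0180)
α = I⁻¹(τ − ω×Iω) = (1.4480, 0.7790, -0.9000)
ω + α·dt = (-0.1842, -1.1377, 0.0280)
Hamilton product q⊗(0,ω) = (0.3946407, -0.2018973, 1.1342583, -0.2386539)
updated quaternion q' = (-0.8432, 0.1809, 0.2929, -0.4129)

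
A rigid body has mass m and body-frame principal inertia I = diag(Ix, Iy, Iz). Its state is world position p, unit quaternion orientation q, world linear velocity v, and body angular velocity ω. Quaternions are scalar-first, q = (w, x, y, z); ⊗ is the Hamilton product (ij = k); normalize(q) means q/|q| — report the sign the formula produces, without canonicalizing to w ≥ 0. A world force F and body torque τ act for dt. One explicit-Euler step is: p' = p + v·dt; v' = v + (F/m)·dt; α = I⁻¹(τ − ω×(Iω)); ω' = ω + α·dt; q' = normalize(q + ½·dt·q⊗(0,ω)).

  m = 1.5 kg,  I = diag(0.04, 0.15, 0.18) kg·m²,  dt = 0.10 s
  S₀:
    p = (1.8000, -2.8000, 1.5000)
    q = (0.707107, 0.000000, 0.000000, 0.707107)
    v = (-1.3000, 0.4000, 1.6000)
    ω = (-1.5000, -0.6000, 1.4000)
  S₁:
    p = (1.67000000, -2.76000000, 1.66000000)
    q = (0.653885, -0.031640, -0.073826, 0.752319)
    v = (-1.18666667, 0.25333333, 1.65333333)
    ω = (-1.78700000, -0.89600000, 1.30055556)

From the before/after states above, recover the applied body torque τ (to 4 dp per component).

Δω = ω₁−ω₀ = (-0.28700000, -0.29600000, -0.09944444)
I·α + gyro = (-0.1400, -0.1500, -0.0800)

τ = (-0.1400, -0.1500, -0.0800)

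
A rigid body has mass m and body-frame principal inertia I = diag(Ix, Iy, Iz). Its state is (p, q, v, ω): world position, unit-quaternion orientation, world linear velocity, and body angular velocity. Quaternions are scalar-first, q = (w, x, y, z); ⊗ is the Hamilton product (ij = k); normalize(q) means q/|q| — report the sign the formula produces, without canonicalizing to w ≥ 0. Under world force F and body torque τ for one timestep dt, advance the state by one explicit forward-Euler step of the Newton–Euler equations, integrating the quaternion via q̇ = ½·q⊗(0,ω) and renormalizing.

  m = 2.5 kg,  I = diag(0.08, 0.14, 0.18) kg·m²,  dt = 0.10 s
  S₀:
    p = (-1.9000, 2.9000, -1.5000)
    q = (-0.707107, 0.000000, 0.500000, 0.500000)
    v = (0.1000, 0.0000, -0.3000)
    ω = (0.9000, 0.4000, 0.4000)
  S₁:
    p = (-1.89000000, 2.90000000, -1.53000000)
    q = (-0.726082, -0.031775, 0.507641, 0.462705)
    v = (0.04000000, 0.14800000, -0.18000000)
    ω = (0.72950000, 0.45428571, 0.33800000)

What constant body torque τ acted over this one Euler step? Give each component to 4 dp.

ω₁ − ω₀ = (-0.17050000, 0.05428571, -0.06200000)
precession coupling = (0.0064, -0.0360, 0.0216)
applied torque τ = (-0.1300, 0.0400, -0.0900)

τ = (-0.1300, 0.0400, -0.0900)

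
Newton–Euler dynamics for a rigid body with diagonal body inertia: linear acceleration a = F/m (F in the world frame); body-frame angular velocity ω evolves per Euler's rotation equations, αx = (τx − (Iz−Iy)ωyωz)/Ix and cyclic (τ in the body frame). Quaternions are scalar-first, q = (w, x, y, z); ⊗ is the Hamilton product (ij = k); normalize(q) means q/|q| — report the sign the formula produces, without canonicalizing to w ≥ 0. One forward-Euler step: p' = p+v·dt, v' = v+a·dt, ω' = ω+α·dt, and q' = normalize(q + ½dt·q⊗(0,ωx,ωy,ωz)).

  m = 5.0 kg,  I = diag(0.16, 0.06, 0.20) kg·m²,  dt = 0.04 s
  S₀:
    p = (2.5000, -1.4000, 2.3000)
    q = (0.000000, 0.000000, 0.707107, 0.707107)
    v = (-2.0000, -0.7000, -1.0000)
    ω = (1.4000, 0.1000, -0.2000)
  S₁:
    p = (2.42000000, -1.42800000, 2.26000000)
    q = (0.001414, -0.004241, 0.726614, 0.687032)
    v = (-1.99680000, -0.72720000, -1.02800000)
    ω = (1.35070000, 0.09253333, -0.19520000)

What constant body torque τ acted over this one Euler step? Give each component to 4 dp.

Δω = ω₁−ω₀ = (-0.04930000, -0.00746667, 0.00480000)
I·α + gyro = (-0.2000, 0.0000, 0.0100)

τ = (-0.2000, 0.0000, 0.0100)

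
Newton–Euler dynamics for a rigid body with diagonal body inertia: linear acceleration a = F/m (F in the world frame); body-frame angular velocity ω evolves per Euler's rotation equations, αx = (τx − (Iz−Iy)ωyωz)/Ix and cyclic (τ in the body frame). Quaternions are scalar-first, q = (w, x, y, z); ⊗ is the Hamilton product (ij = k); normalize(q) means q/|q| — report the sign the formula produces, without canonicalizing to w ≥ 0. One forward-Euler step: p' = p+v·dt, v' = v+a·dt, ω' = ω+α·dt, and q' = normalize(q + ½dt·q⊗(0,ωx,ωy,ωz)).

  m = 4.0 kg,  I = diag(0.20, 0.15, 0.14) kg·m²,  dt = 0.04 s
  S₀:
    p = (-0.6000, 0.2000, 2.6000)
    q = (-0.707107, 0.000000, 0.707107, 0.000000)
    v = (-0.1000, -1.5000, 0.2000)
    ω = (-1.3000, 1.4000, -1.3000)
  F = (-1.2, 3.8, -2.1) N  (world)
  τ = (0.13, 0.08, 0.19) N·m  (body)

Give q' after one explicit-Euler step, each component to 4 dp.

q' = (-0.7261, 0.0000, 0.6866, 0.0367)

2q̇ = q⊗(0,ω) = (-0.9899498, 0.0000000, -0.9899498, 1.8384782)
updated quaternion q' = (-0.7261, 0.0000, 0.6866, 0.0367)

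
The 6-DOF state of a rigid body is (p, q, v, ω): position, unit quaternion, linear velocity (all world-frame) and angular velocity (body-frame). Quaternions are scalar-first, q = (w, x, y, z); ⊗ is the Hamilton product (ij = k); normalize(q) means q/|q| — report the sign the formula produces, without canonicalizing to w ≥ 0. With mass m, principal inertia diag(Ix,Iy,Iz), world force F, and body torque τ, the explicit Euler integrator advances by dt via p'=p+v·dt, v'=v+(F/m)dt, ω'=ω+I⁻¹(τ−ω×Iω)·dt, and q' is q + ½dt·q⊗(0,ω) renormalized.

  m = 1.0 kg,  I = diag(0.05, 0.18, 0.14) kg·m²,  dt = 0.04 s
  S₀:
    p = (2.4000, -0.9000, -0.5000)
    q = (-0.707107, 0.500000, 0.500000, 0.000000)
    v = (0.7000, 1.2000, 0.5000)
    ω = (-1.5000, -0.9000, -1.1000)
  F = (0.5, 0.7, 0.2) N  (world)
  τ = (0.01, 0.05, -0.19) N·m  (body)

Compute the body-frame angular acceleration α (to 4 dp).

precession coupling ω×(Iω) = (-0.0396, -0.1485, 0.1755)
α = I⁻¹(τ − ω×Iω) = (0.9920, 1.1028, -2.6107)

α = (0.9920, 1.1028, -2.6107)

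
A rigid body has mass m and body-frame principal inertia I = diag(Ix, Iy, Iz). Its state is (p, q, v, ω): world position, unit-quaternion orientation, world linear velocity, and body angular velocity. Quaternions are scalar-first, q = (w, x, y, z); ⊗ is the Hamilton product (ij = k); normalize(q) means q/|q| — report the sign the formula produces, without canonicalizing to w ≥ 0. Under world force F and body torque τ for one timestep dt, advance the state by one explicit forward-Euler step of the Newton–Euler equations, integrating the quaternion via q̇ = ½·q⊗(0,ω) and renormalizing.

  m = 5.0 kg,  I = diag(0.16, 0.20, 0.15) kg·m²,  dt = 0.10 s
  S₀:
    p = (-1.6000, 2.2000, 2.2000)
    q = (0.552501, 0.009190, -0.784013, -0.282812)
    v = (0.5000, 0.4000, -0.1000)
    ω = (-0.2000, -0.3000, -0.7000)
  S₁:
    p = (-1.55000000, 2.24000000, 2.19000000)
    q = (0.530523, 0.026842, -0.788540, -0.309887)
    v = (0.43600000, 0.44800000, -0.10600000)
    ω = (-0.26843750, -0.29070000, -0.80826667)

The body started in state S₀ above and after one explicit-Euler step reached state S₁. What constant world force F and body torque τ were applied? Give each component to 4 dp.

Δv = v₁−v₀ = (-0.06400000, 0.04800000, -0.00600000)
m·(v₁−v₀)/dt = (-3.2000, 2.4000, -0.3000)
ω₁ − ω₀ = (-0.06843750, 0.00930000, -0.10826667)
applied torque τ = (-0.1200, 0.0200, -0.1600)

F = (-3.2000, 2.4000, -0.3000)
τ = (-0.1200, 0.0200, -0.1600)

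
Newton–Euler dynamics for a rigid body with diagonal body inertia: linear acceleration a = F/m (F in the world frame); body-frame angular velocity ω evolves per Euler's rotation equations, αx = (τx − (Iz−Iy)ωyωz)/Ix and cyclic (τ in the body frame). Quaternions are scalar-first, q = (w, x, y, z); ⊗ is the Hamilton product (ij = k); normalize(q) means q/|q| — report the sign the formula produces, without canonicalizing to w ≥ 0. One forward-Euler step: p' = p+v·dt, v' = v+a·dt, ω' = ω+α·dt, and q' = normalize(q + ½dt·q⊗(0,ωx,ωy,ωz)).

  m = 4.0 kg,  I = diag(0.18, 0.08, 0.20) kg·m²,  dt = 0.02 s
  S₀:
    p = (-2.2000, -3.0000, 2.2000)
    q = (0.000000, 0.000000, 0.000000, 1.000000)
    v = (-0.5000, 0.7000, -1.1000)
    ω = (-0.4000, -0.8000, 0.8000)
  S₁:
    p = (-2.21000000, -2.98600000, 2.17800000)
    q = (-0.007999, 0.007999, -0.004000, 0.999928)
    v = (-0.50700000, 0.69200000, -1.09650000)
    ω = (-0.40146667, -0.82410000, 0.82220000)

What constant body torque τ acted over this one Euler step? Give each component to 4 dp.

ω₁ − ω₀ = (-0.00146667, -0.02410000, 0.02220000)
precession coupling = (-0.0768, 0.0064, -0.0320)
τ = I·(Δω/dt) + ω₀×(Iω₀) = (-0.0900, -0.0900, 0.1900)

τ = (-0.0900, -0.0900, 0.1900)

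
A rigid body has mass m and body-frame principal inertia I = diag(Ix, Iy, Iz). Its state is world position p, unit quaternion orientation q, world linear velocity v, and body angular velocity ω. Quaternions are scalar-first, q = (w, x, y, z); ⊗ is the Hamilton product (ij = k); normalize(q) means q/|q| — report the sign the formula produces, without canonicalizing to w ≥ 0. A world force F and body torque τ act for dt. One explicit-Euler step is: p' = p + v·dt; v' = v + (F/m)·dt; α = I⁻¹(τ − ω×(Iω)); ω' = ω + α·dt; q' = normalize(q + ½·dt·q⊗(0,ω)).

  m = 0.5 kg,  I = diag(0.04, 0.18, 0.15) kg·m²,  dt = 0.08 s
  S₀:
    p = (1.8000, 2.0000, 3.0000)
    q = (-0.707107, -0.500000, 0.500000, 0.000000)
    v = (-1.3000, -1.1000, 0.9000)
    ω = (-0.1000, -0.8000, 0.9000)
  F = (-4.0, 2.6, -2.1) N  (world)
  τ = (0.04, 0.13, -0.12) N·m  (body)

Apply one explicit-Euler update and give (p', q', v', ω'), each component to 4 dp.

new position p' = (1.6960, 1.9120, 3.0720)
v + (F/m)dt = (-1.9400, -0.6840, 0.5640)
gyro term ω×Iω = (0.0216, 0.0099, 0.0112)
(τ − ω×Iω)/I = (0.4600, 0.6672, -0.8747)
ω' = ω + α·dt = (-0.0632, -0.7466, 0.8300)
Hamilton product q⊗(0,ω) = (0.3500000, 0.5207107, 1.0156856, -0.1863963)
q' = normalize(q + ½dt·q⊗(0,ω)) = (-0.6923, -0.4786, 0.5400, -0.0074)

p' = (1.6960, 1.9120, 3.0720)
q' = (-0.6923, -0.4786, 0.5400, -0.0074)
v' = (-1.9400, -0.6840, 0.5640)
ω' = (-0.0632, -0.7466, 0.8300)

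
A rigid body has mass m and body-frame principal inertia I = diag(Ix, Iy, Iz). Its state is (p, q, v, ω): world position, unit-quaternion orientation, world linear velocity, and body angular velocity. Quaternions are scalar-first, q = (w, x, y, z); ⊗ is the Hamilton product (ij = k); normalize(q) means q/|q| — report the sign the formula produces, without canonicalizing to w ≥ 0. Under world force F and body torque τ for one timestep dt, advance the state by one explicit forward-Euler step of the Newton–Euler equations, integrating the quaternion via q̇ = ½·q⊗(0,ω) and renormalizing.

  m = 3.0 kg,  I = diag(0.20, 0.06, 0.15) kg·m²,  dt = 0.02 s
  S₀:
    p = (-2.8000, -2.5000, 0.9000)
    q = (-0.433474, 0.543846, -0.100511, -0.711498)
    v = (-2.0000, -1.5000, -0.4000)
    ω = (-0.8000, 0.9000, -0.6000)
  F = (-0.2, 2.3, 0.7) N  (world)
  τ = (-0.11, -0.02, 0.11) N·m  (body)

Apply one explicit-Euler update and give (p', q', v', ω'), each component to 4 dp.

angular accel α = (-0.3070, -0.7333, 0.0613)
new body rate ω' = (-0.8061, 0.8853, -0.5988)
q⊗(0,ω) = (0.0986379, 1.0474340, 0.5053794, 0.6691370)
q' = normalize(q + ½dt·q⊗(0,ω)) = (-0.4324, 0.5543, -0.0954, -0.7047)
linear accel F/m = (-0.0667, 0.7667, 0.2333)
p + v·dt = (-2.8400, -2.5300, 0.8920)
new velocity v' = (-2.0013, -1.4847, -0.3953)

p' = (-2.8400, -2.5300, 0.8920)
q' = (-0.4324, 0.5543, -0.0954, -0.7047)
v' = (-2.0013, -1.4847, -0.3953)
ω' = (-0.8061, 0.8853, -0.5988)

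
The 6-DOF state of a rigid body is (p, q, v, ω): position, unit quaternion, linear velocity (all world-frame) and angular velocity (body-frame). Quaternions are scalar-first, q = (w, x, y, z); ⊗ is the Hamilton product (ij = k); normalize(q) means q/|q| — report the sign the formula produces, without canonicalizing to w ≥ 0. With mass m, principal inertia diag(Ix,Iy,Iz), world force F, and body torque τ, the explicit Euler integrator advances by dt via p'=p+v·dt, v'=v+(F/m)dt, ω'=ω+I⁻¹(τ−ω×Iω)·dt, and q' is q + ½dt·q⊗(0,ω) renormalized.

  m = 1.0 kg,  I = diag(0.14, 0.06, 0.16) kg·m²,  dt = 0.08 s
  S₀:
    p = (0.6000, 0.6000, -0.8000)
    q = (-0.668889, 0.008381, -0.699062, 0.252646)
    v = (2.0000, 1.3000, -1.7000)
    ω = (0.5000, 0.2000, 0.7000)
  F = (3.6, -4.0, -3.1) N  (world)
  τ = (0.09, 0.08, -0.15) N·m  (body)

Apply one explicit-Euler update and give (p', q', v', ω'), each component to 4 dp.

p' = (0.7600, 0.7040, -0.9360)
q' = (-0.6701, -0.0266, -0.6992, 0.2478)
v' = (2.2880, 0.9800, -1.9480)
ω' = (0.5434, 0.3160, 0.6290)

a = F/m = (3.6000, -4.0000, -3.1000)
p + v·dt = (0.7600, 0.7040, -0.9360)
v' = v + a·dt = (2.2880, 0.9800, -1.9480)
(τ − ω×Iω)/I = (0.5429, 1.4500, -0.8875)
new body rate ω' = (0.5434, 0.3160, 0.6290)
2q̇ = q⊗(0,ω) = (-0.0412303, -0.8743171, -0.0133215, -0.1170151)
updated quaternion q' = (-0.6701, -0.0266, -0.6992, 0.2478)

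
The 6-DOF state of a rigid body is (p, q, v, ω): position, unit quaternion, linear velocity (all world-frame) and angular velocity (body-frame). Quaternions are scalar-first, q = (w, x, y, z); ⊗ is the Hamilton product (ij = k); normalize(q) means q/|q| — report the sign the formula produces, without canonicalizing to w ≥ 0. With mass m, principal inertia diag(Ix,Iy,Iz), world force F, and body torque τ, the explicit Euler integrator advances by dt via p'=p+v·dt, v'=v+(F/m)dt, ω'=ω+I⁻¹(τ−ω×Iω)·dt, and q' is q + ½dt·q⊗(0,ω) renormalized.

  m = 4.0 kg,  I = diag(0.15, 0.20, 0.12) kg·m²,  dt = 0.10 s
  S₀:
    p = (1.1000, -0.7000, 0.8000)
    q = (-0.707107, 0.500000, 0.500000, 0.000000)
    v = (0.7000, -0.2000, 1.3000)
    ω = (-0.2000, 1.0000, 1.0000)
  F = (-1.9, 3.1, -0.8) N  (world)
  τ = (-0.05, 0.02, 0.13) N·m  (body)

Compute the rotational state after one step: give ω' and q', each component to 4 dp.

gyro term ω×Iω = (-0.0800, -0.0060, -0.0100)
α = I⁻¹(τ − ω×Iω) = (0.2000, 0.1300, 1.1667)
new body rate ω' = (-0.1800, 1.0130, 1.1167)
q⊗(0,ω) = (-0.4000000, 0.6414214, -1.2071070, -0.1071070)
updated quaternion q' = (-0.7253, 0.5307, 0.4385, -0.0053)

ω' = (-0.1800, 1.0130, 1.1167)
q' = (-0.7253, 0.5307, 0.4385, -0.0053)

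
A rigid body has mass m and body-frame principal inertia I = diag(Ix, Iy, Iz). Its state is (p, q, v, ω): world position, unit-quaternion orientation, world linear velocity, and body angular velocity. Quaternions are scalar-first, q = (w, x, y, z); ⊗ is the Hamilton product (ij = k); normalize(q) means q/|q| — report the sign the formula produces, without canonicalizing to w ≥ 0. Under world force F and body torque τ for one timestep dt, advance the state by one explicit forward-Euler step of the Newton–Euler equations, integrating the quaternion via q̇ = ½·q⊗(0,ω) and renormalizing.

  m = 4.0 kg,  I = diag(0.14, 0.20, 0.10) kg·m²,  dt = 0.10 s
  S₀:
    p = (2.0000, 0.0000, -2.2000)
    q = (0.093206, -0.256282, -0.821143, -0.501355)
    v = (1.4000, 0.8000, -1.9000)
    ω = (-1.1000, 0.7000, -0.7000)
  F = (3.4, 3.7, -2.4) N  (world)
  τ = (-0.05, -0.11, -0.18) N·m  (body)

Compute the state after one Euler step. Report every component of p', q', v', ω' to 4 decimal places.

linear accel F/m = (0.8500, 0.9250, -0.6000)
p + v·dt = (2.1400, 0.0800, -2.3900)
v' = v + a·dt = (1.4850, 0.8925, -1.9600)
(τ − ω×Iω)/I = (-0.7071, -0.7040, -1.3380)
new body rate ω' = (-1.1707, 0.6296, -0.8338)
q⊗(0,ω) = (-0.0580586, 0.8232220, 0.4373373, -1.1478989)
q + ½dt·q⊗(0,ω), renormalized = (0.0901, -0.2145, -0.7971, -0.5572)

p' = (2.1400, 0.0800, -2.3900)
q' = (0.0901, -0.2145, -0.7971, -0.5572)
v' = (1.4850, 0.8925, -1.9600)
ω' = (-1.1707, 0.6296, -0.8338)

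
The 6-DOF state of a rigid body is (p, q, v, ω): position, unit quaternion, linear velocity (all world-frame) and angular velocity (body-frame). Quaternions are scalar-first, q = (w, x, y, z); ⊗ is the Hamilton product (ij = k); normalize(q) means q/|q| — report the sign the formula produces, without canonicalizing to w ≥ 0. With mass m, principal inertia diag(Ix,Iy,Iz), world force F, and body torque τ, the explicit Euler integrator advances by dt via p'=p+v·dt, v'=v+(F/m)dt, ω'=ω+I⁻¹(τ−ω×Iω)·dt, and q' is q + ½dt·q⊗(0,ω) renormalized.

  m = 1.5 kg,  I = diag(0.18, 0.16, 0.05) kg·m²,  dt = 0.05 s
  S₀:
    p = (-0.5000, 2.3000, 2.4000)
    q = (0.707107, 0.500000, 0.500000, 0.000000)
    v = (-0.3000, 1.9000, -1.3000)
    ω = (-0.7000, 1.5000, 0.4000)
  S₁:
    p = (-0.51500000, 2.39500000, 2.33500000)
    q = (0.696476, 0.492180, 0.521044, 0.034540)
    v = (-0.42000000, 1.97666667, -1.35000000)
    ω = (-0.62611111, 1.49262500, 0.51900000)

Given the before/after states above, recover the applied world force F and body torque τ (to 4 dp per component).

Δv = v₁−v₀ = (-0.12000000, 0.07666667, -0.05000000)
F = m·Δv/dt = (-3.6000, 2.3000, -1.5000)
rate change Δω = (0.07388889, -0.00737500, 0.11900000)
ω₀×(Iω₀) = (-0.0660, -0.0364, 0.0210)
τ = I·(Δω/dt) + ω₀×(Iω₀) = (0.2000, -0.0600, 0.1400)

F = (-3.6000, 2.3000, -1.5000)
τ = (0.2000, -0.0600, 0.1400)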